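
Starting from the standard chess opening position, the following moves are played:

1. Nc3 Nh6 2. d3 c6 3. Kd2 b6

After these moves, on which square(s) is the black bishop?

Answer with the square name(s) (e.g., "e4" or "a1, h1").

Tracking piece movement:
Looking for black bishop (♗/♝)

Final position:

  a b c d e f g h
  ─────────────────
8│♜ ♞ ♝ ♛ ♚ ♝ · ♜│8
7│♟ · · ♟ ♟ ♟ ♟ ♟│7
6│· ♟ ♟ · · · · ♞│6
5│· · · · · · · ·│5
4│· · · · · · · ·│4
3│· · ♘ ♙ · · · ·│3
2│♙ ♙ ♙ ♔ ♙ ♙ ♙ ♙│2
1│♖ · ♗ ♕ · ♗ ♘ ♖│1
  ─────────────────
  a b c d e f g h


c8, f8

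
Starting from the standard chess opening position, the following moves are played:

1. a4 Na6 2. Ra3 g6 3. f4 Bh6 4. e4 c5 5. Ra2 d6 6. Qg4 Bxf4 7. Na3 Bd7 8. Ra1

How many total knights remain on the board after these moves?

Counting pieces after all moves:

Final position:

  a b c d e f g h
  ─────────────────
8│♜ · · ♛ ♚ · ♞ ♜│8
7│♟ ♟ · ♝ ♟ ♟ · ♟│7
6│♞ · · ♟ · · ♟ ·│6
5│· · ♟ · · · · ·│5
4│♙ · · · ♙ ♝ ♕ ·│4
3│♘ · · · · · · ·│3
2│· ♙ ♙ ♙ · · ♙ ♙│2
1│♖ · ♗ · ♔ ♗ ♘ ♖│1
  ─────────────────
  a b c d e f g h


4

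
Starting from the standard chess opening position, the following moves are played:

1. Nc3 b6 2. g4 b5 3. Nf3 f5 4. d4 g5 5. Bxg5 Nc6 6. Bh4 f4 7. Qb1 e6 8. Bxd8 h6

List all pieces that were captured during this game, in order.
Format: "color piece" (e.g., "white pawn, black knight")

Tracking captures:
  Bxg5: captured black pawn
  Bxd8: captured black queen

black pawn, black queen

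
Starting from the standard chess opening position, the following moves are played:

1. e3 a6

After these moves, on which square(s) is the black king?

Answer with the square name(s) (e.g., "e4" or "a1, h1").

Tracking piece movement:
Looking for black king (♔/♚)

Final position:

  a b c d e f g h
  ─────────────────
8│♜ ♞ ♝ ♛ ♚ ♝ ♞ ♜│8
7│· ♟ ♟ ♟ ♟ ♟ ♟ ♟│7
6│♟ · · · · · · ·│6
5│· · · · · · · ·│5
4│· · · · · · · ·│4
3│· · · · ♙ · · ·│3
2│♙ ♙ ♙ ♙ · ♙ ♙ ♙│2
1│♖ ♘ ♗ ♕ ♔ ♗ ♘ ♖│1
  ─────────────────
  a b c d e f g h


e8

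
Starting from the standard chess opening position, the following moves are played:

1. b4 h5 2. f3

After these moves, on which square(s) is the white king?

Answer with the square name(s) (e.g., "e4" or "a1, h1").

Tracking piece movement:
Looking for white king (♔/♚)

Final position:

  a b c d e f g h
  ─────────────────
8│♜ ♞ ♝ ♛ ♚ ♝ ♞ ♜│8
7│♟ ♟ ♟ ♟ ♟ ♟ ♟ ·│7
6│· · · · · · · ·│6
5│· · · · · · · ♟│5
4│· ♙ · · · · · ·│4
3│· · · · · ♙ · ·│3
2│♙ · ♙ ♙ ♙ · ♙ ♙│2
1│♖ ♘ ♗ ♕ ♔ ♗ ♘ ♖│1
  ─────────────────
  a b c d e f g h


e1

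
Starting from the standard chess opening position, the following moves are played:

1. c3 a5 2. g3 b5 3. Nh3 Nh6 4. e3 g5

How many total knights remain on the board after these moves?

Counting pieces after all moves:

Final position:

  a b c d e f g h
  ─────────────────
8│♜ ♞ ♝ ♛ ♚ ♝ · ♜│8
7│· · ♟ ♟ ♟ ♟ · ♟│7
6│· · · · · · · ♞│6
5│♟ ♟ · · · · ♟ ·│5
4│· · · · · · · ·│4
3│· · ♙ · ♙ · ♙ ♘│3
2│♙ ♙ · ♙ · ♙ · ♙│2
1│♖ ♘ ♗ ♕ ♔ ♗ · ♖│1
  ─────────────────
  a b c d e f g h


4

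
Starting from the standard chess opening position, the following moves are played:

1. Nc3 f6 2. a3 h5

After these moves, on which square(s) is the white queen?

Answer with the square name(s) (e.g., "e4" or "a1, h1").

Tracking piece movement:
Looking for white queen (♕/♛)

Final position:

  a b c d e f g h
  ─────────────────
8│♜ ♞ ♝ ♛ ♚ ♝ ♞ ♜│8
7│♟ ♟ ♟ ♟ ♟ · ♟ ·│7
6│· · · · · ♟ · ·│6
5│· · · · · · · ♟│5
4│· · · · · · · ·│4
3│♙ · ♘ · · · · ·│3
2│· ♙ ♙ ♙ ♙ ♙ ♙ ♙│2
1│♖ · ♗ ♕ ♔ ♗ ♘ ♖│1
  ─────────────────
  a b c d e f g h


d1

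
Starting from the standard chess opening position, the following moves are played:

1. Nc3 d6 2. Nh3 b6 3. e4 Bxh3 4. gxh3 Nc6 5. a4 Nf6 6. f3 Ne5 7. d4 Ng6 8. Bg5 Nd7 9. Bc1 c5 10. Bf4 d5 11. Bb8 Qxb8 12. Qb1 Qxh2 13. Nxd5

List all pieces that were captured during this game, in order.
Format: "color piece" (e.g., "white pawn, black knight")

Tracking captures:
  Bxh3: captured white knight
  gxh3: captured black bishop
  Qxb8: captured white bishop
  Qxh2: captured white pawn
  Nxd5: captured black pawn

white knight, black bishop, white bishop, white pawn, black pawn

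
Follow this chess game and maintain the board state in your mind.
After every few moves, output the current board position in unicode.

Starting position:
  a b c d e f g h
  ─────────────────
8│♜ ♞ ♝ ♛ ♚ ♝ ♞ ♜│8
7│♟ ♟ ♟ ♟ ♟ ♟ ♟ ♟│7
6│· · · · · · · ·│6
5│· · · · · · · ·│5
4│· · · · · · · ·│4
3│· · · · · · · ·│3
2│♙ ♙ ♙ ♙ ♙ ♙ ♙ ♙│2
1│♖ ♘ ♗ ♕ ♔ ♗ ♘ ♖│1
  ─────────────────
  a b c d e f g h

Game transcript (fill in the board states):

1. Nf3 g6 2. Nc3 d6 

  a b c d e f g h
  ─────────────────
8│♜ ♞ ♝ ♛ ♚ ♝ ♞ ♜│8
7│♟ ♟ ♟ · ♟ ♟ · ♟│7
6│· · · ♟ · · ♟ ·│6
5│· · · · · · · ·│5
4│· · · · · · · ·│4
3│· · ♘ · · ♘ · ·│3
2│♙ ♙ ♙ ♙ ♙ ♙ ♙ ♙│2
1│♖ · ♗ ♕ ♔ ♗ · ♖│1
  ─────────────────
  a b c d e f g h

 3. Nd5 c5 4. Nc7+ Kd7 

  a b c d e f g h
  ─────────────────
8│♜ ♞ ♝ ♛ · ♝ ♞ ♜│8
7│♟ ♟ ♘ ♚ ♟ ♟ · ♟│7
6│· · · ♟ · · ♟ ·│6
5│· · ♟ · · · · ·│5
4│· · · · · · · ·│4
3│· · · · · ♘ · ·│3
2│♙ ♙ ♙ ♙ ♙ ♙ ♙ ♙│2
1│♖ · ♗ ♕ ♔ ♗ · ♖│1
  ─────────────────
  a b c d e f g h

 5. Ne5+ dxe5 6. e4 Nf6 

  a b c d e f g h
  ─────────────────
8│♜ ♞ ♝ ♛ · ♝ · ♜│8
7│♟ ♟ ♘ ♚ ♟ ♟ · ♟│7
6│· · · · · ♞ ♟ ·│6
5│· · ♟ · ♟ · · ·│5
4│· · · · ♙ · · ·│4
3│· · · · · · · ·│3
2│♙ ♙ ♙ ♙ · ♙ ♙ ♙│2
1│♖ · ♗ ♕ ♔ ♗ · ♖│1
  ─────────────────
  a b c d e f g h

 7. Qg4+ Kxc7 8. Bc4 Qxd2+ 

  a b c d e f g h
  ─────────────────
8│♜ ♞ ♝ · · ♝ · ♜│8
7│♟ ♟ ♚ · ♟ ♟ · ♟│7
6│· · · · · ♞ ♟ ·│6
5│· · ♟ · ♟ · · ·│5
4│· · ♗ · ♙ · ♕ ·│4
3│· · · · · · · ·│3
2│♙ ♙ ♙ ♛ · ♙ ♙ ♙│2
1│♖ · ♗ · ♔ · · ♖│1
  ─────────────────
  a b c d e f g h

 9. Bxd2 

  a b c d e f g h
  ─────────────────
8│♜ ♞ ♝ · · ♝ · ♜│8
7│♟ ♟ ♚ · ♟ ♟ · ♟│7
6│· · · · · ♞ ♟ ·│6
5│· · ♟ · ♟ · · ·│5
4│· · ♗ · ♙ · ♕ ·│4
3│· · · · · · · ·│3
2│♙ ♙ ♙ ♗ · ♙ ♙ ♙│2
1│♖ · · · ♔ · · ♖│1
  ─────────────────
  a b c d e f g h


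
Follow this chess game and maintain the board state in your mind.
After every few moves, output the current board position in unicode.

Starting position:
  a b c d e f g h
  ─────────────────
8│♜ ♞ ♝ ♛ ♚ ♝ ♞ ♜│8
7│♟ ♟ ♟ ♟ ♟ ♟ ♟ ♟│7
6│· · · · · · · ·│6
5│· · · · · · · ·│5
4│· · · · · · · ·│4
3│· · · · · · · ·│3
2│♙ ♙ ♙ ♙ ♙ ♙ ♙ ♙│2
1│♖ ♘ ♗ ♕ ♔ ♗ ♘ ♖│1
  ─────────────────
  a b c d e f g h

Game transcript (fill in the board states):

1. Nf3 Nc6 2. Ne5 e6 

  a b c d e f g h
  ─────────────────
8│♜ · ♝ ♛ ♚ ♝ ♞ ♜│8
7│♟ ♟ ♟ ♟ · ♟ ♟ ♟│7
6│· · ♞ · ♟ · · ·│6
5│· · · · ♘ · · ·│5
4│· · · · · · · ·│4
3│· · · · · · · ·│3
2│♙ ♙ ♙ ♙ ♙ ♙ ♙ ♙│2
1│♖ ♘ ♗ ♕ ♔ ♗ · ♖│1
  ─────────────────
  a b c d e f g h

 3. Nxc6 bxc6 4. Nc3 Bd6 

  a b c d e f g h
  ─────────────────
8│♜ · ♝ ♛ ♚ · ♞ ♜│8
7│♟ · ♟ ♟ · ♟ ♟ ♟│7
6│· · ♟ ♝ ♟ · · ·│6
5│· · · · · · · ·│5
4│· · · · · · · ·│4
3│· · ♘ · · · · ·│3
2│♙ ♙ ♙ ♙ ♙ ♙ ♙ ♙│2
1│♖ · ♗ ♕ ♔ ♗ · ♖│1
  ─────────────────
  a b c d e f g h

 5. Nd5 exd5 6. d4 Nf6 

  a b c d e f g h
  ─────────────────
8│♜ · ♝ ♛ ♚ · · ♜│8
7│♟ · ♟ ♟ · ♟ ♟ ♟│7
6│· · ♟ ♝ · ♞ · ·│6
5│· · · ♟ · · · ·│5
4│· · · ♙ · · · ·│4
3│· · · · · · · ·│3
2│♙ ♙ ♙ · ♙ ♙ ♙ ♙│2
1│♖ · ♗ ♕ ♔ ♗ · ♖│1
  ─────────────────
  a b c d e f g h

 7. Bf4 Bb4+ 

  a b c d e f g h
  ─────────────────
8│♜ · ♝ ♛ ♚ · · ♜│8
7│♟ · ♟ ♟ · ♟ ♟ ♟│7
6│· · ♟ · · ♞ · ·│6
5│· · · ♟ · · · ·│5
4│· ♝ · ♙ · ♗ · ·│4
3│· · · · · · · ·│3
2│♙ ♙ ♙ · ♙ ♙ ♙ ♙│2
1│♖ · · ♕ ♔ ♗ · ♖│1
  ─────────────────
  a b c d e f g h


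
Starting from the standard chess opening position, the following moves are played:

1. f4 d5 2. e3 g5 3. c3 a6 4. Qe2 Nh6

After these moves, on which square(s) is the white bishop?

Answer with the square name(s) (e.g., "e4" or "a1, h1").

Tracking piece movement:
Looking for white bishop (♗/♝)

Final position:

  a b c d e f g h
  ─────────────────
8│♜ ♞ ♝ ♛ ♚ ♝ · ♜│8
7│· ♟ ♟ · ♟ ♟ · ♟│7
6│♟ · · · · · · ♞│6
5│· · · ♟ · · ♟ ·│5
4│· · · · · ♙ · ·│4
3│· · ♙ · ♙ · · ·│3
2│♙ ♙ · ♙ ♕ · ♙ ♙│2
1│♖ ♘ ♗ · ♔ ♗ ♘ ♖│1
  ─────────────────
  a b c d e f g h


c1, f1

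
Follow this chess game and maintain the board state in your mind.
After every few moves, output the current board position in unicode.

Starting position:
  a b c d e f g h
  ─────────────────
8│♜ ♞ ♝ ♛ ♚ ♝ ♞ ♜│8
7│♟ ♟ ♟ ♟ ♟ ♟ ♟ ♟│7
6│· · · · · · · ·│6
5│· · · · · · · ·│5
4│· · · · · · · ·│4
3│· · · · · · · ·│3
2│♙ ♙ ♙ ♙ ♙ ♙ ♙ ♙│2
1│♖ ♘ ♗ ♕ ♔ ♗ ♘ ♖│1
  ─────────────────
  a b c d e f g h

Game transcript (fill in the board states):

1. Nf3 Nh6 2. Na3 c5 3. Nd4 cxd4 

  a b c d e f g h
  ─────────────────
8│♜ ♞ ♝ ♛ ♚ ♝ · ♜│8
7│♟ ♟ · ♟ ♟ ♟ ♟ ♟│7
6│· · · · · · · ♞│6
5│· · · · · · · ·│5
4│· · · ♟ · · · ·│4
3│♘ · · · · · · ·│3
2│♙ ♙ ♙ ♙ ♙ ♙ ♙ ♙│2
1│♖ · ♗ ♕ ♔ ♗ · ♖│1
  ─────────────────
  a b c d e f g h

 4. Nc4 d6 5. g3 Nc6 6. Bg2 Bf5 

  a b c d e f g h
  ─────────────────
8│♜ · · ♛ ♚ ♝ · ♜│8
7│♟ ♟ · · ♟ ♟ ♟ ♟│7
6│· · ♞ ♟ · · · ♞│6
5│· · · · · ♝ · ·│5
4│· · ♘ ♟ · · · ·│4
3│· · · · · · ♙ ·│3
2│♙ ♙ ♙ ♙ ♙ ♙ ♗ ♙│2
1│♖ · ♗ ♕ ♔ · · ♖│1
  ─────────────────
  a b c d e f g h

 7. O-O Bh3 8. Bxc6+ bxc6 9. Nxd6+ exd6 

  a b c d e f g h
  ─────────────────
8│♜ · · ♛ ♚ ♝ · ♜│8
7│♟ · · · · ♟ ♟ ♟│7
6│· · ♟ ♟ · · · ♞│6
5│· · · · · · · ·│5
4│· · · ♟ · · · ·│4
3│· · · · · · ♙ ♝│3
2│♙ ♙ ♙ ♙ ♙ ♙ · ♙│2
1│♖ · ♗ ♕ · ♖ ♔ ·│1
  ─────────────────
  a b c d e f g h

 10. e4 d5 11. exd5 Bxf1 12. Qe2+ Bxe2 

  a b c d e f g h
  ─────────────────
8│♜ · · ♛ ♚ ♝ · ♜│8
7│♟ · · · · ♟ ♟ ♟│7
6│· · ♟ · · · · ♞│6
5│· · · ♙ · · · ·│5
4│· · · ♟ · · · ·│4
3│· · · · · · ♙ ·│3
2│♙ ♙ ♙ ♙ ♝ ♙ · ♙│2
1│♖ · ♗ · · · ♔ ·│1
  ─────────────────
  a b c d e f g h

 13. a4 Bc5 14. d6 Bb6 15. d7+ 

  a b c d e f g h
  ─────────────────
8│♜ · · ♛ ♚ · · ♜│8
7│♟ · · ♙ · ♟ ♟ ♟│7
6│· ♝ ♟ · · · · ♞│6
5│· · · · · · · ·│5
4│♙ · · ♟ · · · ·│4
3│· · · · · · ♙ ·│3
2│· ♙ ♙ ♙ ♝ ♙ · ♙│2
1│♖ · ♗ · · · ♔ ·│1
  ─────────────────
  a b c d e f g h


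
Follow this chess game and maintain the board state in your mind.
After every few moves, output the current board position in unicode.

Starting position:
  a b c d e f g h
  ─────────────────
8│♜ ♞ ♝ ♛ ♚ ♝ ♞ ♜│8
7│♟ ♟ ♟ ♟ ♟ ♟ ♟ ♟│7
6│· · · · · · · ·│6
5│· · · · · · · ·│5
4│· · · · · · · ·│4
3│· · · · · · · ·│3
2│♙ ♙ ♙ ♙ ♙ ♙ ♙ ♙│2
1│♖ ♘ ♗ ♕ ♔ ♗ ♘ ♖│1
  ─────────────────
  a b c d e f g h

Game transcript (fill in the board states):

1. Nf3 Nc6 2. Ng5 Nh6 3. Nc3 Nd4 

  a b c d e f g h
  ─────────────────
8│♜ · ♝ ♛ ♚ ♝ · ♜│8
7│♟ ♟ ♟ ♟ ♟ ♟ ♟ ♟│7
6│· · · · · · · ♞│6
5│· · · · · · ♘ ·│5
4│· · · ♞ · · · ·│4
3│· · ♘ · · · · ·│3
2│♙ ♙ ♙ ♙ ♙ ♙ ♙ ♙│2
1│♖ · ♗ ♕ ♔ ♗ · ♖│1
  ─────────────────
  a b c d e f g h

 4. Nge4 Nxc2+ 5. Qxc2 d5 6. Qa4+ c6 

  a b c d e f g h
  ─────────────────
8│♜ · ♝ ♛ ♚ ♝ · ♜│8
7│♟ ♟ · · ♟ ♟ ♟ ♟│7
6│· · ♟ · · · · ♞│6
5│· · · ♟ · · · ·│5
4│♕ · · · ♘ · · ·│4
3│· · ♘ · · · · ·│3
2│♙ ♙ · ♙ ♙ ♙ ♙ ♙│2
1│♖ · ♗ · ♔ ♗ · ♖│1
  ─────────────────
  a b c d e f g h

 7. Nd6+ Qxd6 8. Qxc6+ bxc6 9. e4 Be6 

  a b c d e f g h
  ─────────────────
8│♜ · · · ♚ ♝ · ♜│8
7│♟ · · · ♟ ♟ ♟ ♟│7
6│· · ♟ ♛ ♝ · · ♞│6
5│· · · ♟ · · · ·│5
4│· · · · ♙ · · ·│4
3│· · ♘ · · · · ·│3
2│♙ ♙ · ♙ · ♙ ♙ ♙│2
1│♖ · ♗ · ♔ ♗ · ♖│1
  ─────────────────
  a b c d e f g h

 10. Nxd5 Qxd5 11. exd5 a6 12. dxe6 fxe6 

  a b c d e f g h
  ─────────────────
8│♜ · · · ♚ ♝ · ♜│8
7│· · · · ♟ · ♟ ♟│7
6│♟ · ♟ · ♟ · · ♞│6
5│· · · · · · · ·│5
4│· · · · · · · ·│4
3│· · · · · · · ·│3
2│♙ ♙ · ♙ · ♙ ♙ ♙│2
1│♖ · ♗ · ♔ ♗ · ♖│1
  ─────────────────
  a b c d e f g h

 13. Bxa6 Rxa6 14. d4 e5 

  a b c d e f g h
  ─────────────────
8│· · · · ♚ ♝ · ♜│8
7│· · · · ♟ · ♟ ♟│7
6│♜ · ♟ · · · · ♞│6
5│· · · · ♟ · · ·│5
4│· · · ♙ · · · ·│4
3│· · · · · · · ·│3
2│♙ ♙ · · · ♙ ♙ ♙│2
1│♖ · ♗ · ♔ · · ♖│1
  ─────────────────
  a b c d e f g h


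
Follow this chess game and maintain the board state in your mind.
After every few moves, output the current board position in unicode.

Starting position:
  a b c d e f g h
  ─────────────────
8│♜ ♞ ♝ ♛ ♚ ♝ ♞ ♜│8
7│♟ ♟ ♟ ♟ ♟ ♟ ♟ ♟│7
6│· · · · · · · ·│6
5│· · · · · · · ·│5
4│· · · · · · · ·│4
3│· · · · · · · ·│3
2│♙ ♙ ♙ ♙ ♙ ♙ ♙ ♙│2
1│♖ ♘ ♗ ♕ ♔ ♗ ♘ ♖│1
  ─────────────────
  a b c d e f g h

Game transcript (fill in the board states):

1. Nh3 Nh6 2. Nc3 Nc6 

  a b c d e f g h
  ─────────────────
8│♜ · ♝ ♛ ♚ ♝ · ♜│8
7│♟ ♟ ♟ ♟ ♟ ♟ ♟ ♟│7
6│· · ♞ · · · · ♞│6
5│· · · · · · · ·│5
4│· · · · · · · ·│4
3│· · ♘ · · · · ♘│3
2│♙ ♙ ♙ ♙ ♙ ♙ ♙ ♙│2
1│♖ · ♗ ♕ ♔ ♗ · ♖│1
  ─────────────────
  a b c d e f g h

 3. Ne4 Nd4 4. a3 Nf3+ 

  a b c d e f g h
  ─────────────────
8│♜ · ♝ ♛ ♚ ♝ · ♜│8
7│♟ ♟ ♟ ♟ ♟ ♟ ♟ ♟│7
6│· · · · · · · ♞│6
5│· · · · · · · ·│5
4│· · · · ♘ · · ·│4
3│♙ · · · · ♞ · ♘│3
2│· ♙ ♙ ♙ ♙ ♙ ♙ ♙│2
1│♖ · ♗ ♕ ♔ ♗ · ♖│1
  ─────────────────
  a b c d e f g h

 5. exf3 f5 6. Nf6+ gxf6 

  a b c d e f g h
  ─────────────────
8│♜ · ♝ ♛ ♚ ♝ · ♜│8
7│♟ ♟ ♟ ♟ ♟ · · ♟│7
6│· · · · · ♟ · ♞│6
5│· · · · · ♟ · ·│5
4│· · · · · · · ·│4
3│♙ · · · · ♙ · ♘│3
2│· ♙ ♙ ♙ · ♙ ♙ ♙│2
1│♖ · ♗ ♕ ♔ ♗ · ♖│1
  ─────────────────
  a b c d e f g h

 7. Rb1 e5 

  a b c d e f g h
  ─────────────────
8│♜ · ♝ ♛ ♚ ♝ · ♜│8
7│♟ ♟ ♟ ♟ · · · ♟│7
6│· · · · · ♟ · ♞│6
5│· · · · ♟ ♟ · ·│5
4│· · · · · · · ·│4
3│♙ · · · · ♙ · ♘│3
2│· ♙ ♙ ♙ · ♙ ♙ ♙│2
1│· ♖ ♗ ♕ ♔ ♗ · ♖│1
  ─────────────────
  a b c d e f g h


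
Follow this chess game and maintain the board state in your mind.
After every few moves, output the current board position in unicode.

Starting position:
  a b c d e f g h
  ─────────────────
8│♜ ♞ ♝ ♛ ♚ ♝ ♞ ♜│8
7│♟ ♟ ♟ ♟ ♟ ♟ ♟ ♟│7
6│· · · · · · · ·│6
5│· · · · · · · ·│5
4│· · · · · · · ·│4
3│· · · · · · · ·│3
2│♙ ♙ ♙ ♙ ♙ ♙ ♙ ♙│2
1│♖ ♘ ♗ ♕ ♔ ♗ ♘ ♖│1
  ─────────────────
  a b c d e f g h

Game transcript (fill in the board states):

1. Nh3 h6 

  a b c d e f g h
  ─────────────────
8│♜ ♞ ♝ ♛ ♚ ♝ ♞ ♜│8
7│♟ ♟ ♟ ♟ ♟ ♟ ♟ ·│7
6│· · · · · · · ♟│6
5│· · · · · · · ·│5
4│· · · · · · · ·│4
3│· · · · · · · ♘│3
2│♙ ♙ ♙ ♙ ♙ ♙ ♙ ♙│2
1│♖ ♘ ♗ ♕ ♔ ♗ · ♖│1
  ─────────────────
  a b c d e f g h

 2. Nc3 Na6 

  a b c d e f g h
  ─────────────────
8│♜ · ♝ ♛ ♚ ♝ ♞ ♜│8
7│♟ ♟ ♟ ♟ ♟ ♟ ♟ ·│7
6│♞ · · · · · · ♟│6
5│· · · · · · · ·│5
4│· · · · · · · ·│4
3│· · ♘ · · · · ♘│3
2│♙ ♙ ♙ ♙ ♙ ♙ ♙ ♙│2
1│♖ · ♗ ♕ ♔ ♗ · ♖│1
  ─────────────────
  a b c d e f g h

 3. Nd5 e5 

  a b c d e f g h
  ─────────────────
8│♜ · ♝ ♛ ♚ ♝ ♞ ♜│8
7│♟ ♟ ♟ ♟ · ♟ ♟ ·│7
6│♞ · · · · · · ♟│6
5│· · · ♘ ♟ · · ·│5
4│· · · · · · · ·│4
3│· · · · · · · ♘│3
2│♙ ♙ ♙ ♙ ♙ ♙ ♙ ♙│2
1│♖ · ♗ ♕ ♔ ♗ · ♖│1
  ─────────────────
  a b c d e f g h

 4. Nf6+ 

  a b c d e f g h
  ─────────────────
8│♜ · ♝ ♛ ♚ ♝ ♞ ♜│8
7│♟ ♟ ♟ ♟ · ♟ ♟ ·│7
6│♞ · · · · ♘ · ♟│6
5│· · · · ♟ · · ·│5
4│· · · · · · · ·│4
3│· · · · · · · ♘│3
2│♙ ♙ ♙ ♙ ♙ ♙ ♙ ♙│2
1│♖ · ♗ ♕ ♔ ♗ · ♖│1
  ─────────────────
  a b c d e f g h


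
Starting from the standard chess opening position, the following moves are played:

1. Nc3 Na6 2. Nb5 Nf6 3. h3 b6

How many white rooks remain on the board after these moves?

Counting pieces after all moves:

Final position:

  a b c d e f g h
  ─────────────────
8│♜ · ♝ ♛ ♚ ♝ · ♜│8
7│♟ · ♟ ♟ ♟ ♟ ♟ ♟│7
6│♞ ♟ · · · ♞ · ·│6
5│· ♘ · · · · · ·│5
4│· · · · · · · ·│4
3│· · · · · · · ♙│3
2│♙ ♙ ♙ ♙ ♙ ♙ ♙ ·│2
1│♖ · ♗ ♕ ♔ ♗ ♘ ♖│1
  ─────────────────
  a b c d e f g h


2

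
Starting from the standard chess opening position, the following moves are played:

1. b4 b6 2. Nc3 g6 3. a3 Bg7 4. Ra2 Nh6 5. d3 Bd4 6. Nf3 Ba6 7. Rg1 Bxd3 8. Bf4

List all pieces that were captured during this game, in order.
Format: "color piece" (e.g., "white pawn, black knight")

Tracking captures:
  Bxd3: captured white pawn

white pawn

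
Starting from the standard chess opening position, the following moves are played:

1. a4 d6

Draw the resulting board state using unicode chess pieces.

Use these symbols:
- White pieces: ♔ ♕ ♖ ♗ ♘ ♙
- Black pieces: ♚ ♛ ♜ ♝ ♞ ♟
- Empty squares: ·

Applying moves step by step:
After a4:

♜ ♞ ♝ ♛ ♚ ♝ ♞ ♜
♟ ♟ ♟ ♟ ♟ ♟ ♟ ♟
· · · · · · · ·
· · · · · · · ·
♙ · · · · · · ·
· · · · · · · ·
· ♙ ♙ ♙ ♙ ♙ ♙ ♙
♖ ♘ ♗ ♕ ♔ ♗ ♘ ♖


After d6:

♜ ♞ ♝ ♛ ♚ ♝ ♞ ♜
♟ ♟ ♟ · ♟ ♟ ♟ ♟
· · · ♟ · · · ·
· · · · · · · ·
♙ · · · · · · ·
· · · · · · · ·
· ♙ ♙ ♙ ♙ ♙ ♙ ♙
♖ ♘ ♗ ♕ ♔ ♗ ♘ ♖



  a b c d e f g h
  ─────────────────
8│♜ ♞ ♝ ♛ ♚ ♝ ♞ ♜│8
7│♟ ♟ ♟ · ♟ ♟ ♟ ♟│7
6│· · · ♟ · · · ·│6
5│· · · · · · · ·│5
4│♙ · · · · · · ·│4
3│· · · · · · · ·│3
2│· ♙ ♙ ♙ ♙ ♙ ♙ ♙│2
1│♖ ♘ ♗ ♕ ♔ ♗ ♘ ♖│1
  ─────────────────
  a b c d e f g h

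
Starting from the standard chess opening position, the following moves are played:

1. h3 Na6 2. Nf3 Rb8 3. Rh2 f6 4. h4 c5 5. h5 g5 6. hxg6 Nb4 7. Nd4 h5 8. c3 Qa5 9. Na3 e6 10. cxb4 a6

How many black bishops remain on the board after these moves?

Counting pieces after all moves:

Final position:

  a b c d e f g h
  ─────────────────
8│· ♜ ♝ · ♚ ♝ ♞ ♜│8
7│· ♟ · ♟ · · · ·│7
6│♟ · · · ♟ ♟ ♙ ·│6
5│♛ · ♟ · · · · ♟│5
4│· ♙ · ♘ · · · ·│4
3│♘ · · · · · · ·│3
2│♙ ♙ · ♙ ♙ ♙ ♙ ♖│2
1│♖ · ♗ ♕ ♔ ♗ · ·│1
  ─────────────────
  a b c d e f g h


2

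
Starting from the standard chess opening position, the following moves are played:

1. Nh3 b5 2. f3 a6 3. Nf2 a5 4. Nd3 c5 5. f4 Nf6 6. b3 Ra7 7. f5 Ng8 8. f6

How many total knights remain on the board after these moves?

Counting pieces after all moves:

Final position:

  a b c d e f g h
  ─────────────────
8│· ♞ ♝ ♛ ♚ ♝ ♞ ♜│8
7│♜ · · ♟ ♟ ♟ ♟ ♟│7
6│· · · · · ♙ · ·│6
5│♟ ♟ ♟ · · · · ·│5
4│· · · · · · · ·│4
3│· ♙ · ♘ · · · ·│3
2│♙ · ♙ ♙ ♙ · ♙ ♙│2
1│♖ ♘ ♗ ♕ ♔ ♗ · ♖│1
  ─────────────────
  a b c d e f g h


4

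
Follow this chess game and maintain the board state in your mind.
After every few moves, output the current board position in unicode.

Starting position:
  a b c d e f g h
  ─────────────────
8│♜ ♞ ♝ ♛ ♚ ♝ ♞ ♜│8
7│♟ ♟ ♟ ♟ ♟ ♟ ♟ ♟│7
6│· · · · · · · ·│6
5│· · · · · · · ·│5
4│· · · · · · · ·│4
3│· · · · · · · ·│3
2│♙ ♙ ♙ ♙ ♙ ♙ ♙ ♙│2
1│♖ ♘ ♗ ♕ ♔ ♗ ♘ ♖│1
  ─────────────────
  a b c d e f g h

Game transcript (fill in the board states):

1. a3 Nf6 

  a b c d e f g h
  ─────────────────
8│♜ ♞ ♝ ♛ ♚ ♝ · ♜│8
7│♟ ♟ ♟ ♟ ♟ ♟ ♟ ♟│7
6│· · · · · ♞ · ·│6
5│· · · · · · · ·│5
4│· · · · · · · ·│4
3│♙ · · · · · · ·│3
2│· ♙ ♙ ♙ ♙ ♙ ♙ ♙│2
1│♖ ♘ ♗ ♕ ♔ ♗ ♘ ♖│1
  ─────────────────
  a b c d e f g h

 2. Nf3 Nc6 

  a b c d e f g h
  ─────────────────
8│♜ · ♝ ♛ ♚ ♝ · ♜│8
7│♟ ♟ ♟ ♟ ♟ ♟ ♟ ♟│7
6│· · ♞ · · ♞ · ·│6
5│· · · · · · · ·│5
4│· · · · · · · ·│4
3│♙ · · · · ♘ · ·│3
2│· ♙ ♙ ♙ ♙ ♙ ♙ ♙│2
1│♖ ♘ ♗ ♕ ♔ ♗ · ♖│1
  ─────────────────
  a b c d e f g h

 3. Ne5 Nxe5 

  a b c d e f g h
  ─────────────────
8│♜ · ♝ ♛ ♚ ♝ · ♜│8
7│♟ ♟ ♟ ♟ ♟ ♟ ♟ ♟│7
6│· · · · · ♞ · ·│6
5│· · · · ♞ · · ·│5
4│· · · · · · · ·│4
3│♙ · · · · · · ·│3
2│· ♙ ♙ ♙ ♙ ♙ ♙ ♙│2
1│♖ ♘ ♗ ♕ ♔ ♗ · ♖│1
  ─────────────────
  a b c d e f g h

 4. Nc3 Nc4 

  a b c d e f g h
  ─────────────────
8│♜ · ♝ ♛ ♚ ♝ · ♜│8
7│♟ ♟ ♟ ♟ ♟ ♟ ♟ ♟│7
6│· · · · · ♞ · ·│6
5│· · · · · · · ·│5
4│· · ♞ · · · · ·│4
3│♙ · ♘ · · · · ·│3
2│· ♙ ♙ ♙ ♙ ♙ ♙ ♙│2
1│♖ · ♗ ♕ ♔ ♗ · ♖│1
  ─────────────────
  a b c d e f g h



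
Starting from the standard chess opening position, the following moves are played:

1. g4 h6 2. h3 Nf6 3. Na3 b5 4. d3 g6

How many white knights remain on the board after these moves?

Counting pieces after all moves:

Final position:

  a b c d e f g h
  ─────────────────
8│♜ ♞ ♝ ♛ ♚ ♝ · ♜│8
7│♟ · ♟ ♟ ♟ ♟ · ·│7
6│· · · · · ♞ ♟ ♟│6
5│· ♟ · · · · · ·│5
4│· · · · · · ♙ ·│4
3│♘ · · ♙ · · · ♙│3
2│♙ ♙ ♙ · ♙ ♙ · ·│2
1│♖ · ♗ ♕ ♔ ♗ ♘ ♖│1
  ─────────────────
  a b c d e f g h


2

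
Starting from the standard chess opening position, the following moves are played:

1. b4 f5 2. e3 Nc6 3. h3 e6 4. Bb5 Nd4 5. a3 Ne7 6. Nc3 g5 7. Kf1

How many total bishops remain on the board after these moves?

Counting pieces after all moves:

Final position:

  a b c d e f g h
  ─────────────────
8│♜ · ♝ ♛ ♚ ♝ · ♜│8
7│♟ ♟ ♟ ♟ ♞ · · ♟│7
6│· · · · ♟ · · ·│6
5│· ♗ · · · ♟ ♟ ·│5
4│· ♙ · ♞ · · · ·│4
3│♙ · ♘ · ♙ · · ♙│3
2│· · ♙ ♙ · ♙ ♙ ·│2
1│♖ · ♗ ♕ · ♔ ♘ ♖│1
  ─────────────────
  a b c d e f g h


4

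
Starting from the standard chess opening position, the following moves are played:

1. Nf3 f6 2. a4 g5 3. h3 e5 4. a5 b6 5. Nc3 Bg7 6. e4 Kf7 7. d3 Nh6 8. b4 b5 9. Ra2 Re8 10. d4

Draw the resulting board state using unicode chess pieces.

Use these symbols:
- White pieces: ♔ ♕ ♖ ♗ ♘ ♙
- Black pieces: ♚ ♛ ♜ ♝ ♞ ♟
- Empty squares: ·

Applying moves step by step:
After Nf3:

♜ ♞ ♝ ♛ ♚ ♝ ♞ ♜
♟ ♟ ♟ ♟ ♟ ♟ ♟ ♟
· · · · · · · ·
· · · · · · · ·
· · · · · · · ·
· · · · · ♘ · ·
♙ ♙ ♙ ♙ ♙ ♙ ♙ ♙
♖ ♘ ♗ ♕ ♔ ♗ · ♖


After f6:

♜ ♞ ♝ ♛ ♚ ♝ ♞ ♜
♟ ♟ ♟ ♟ ♟ · ♟ ♟
· · · · · ♟ · ·
· · · · · · · ·
· · · · · · · ·
· · · · · ♘ · ·
♙ ♙ ♙ ♙ ♙ ♙ ♙ ♙
♖ ♘ ♗ ♕ ♔ ♗ · ♖


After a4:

♜ ♞ ♝ ♛ ♚ ♝ ♞ ♜
♟ ♟ ♟ ♟ ♟ · ♟ ♟
· · · · · ♟ · ·
· · · · · · · ·
♙ · · · · · · ·
· · · · · ♘ · ·
· ♙ ♙ ♙ ♙ ♙ ♙ ♙
♖ ♘ ♗ ♕ ♔ ♗ · ♖


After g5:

♜ ♞ ♝ ♛ ♚ ♝ ♞ ♜
♟ ♟ ♟ ♟ ♟ · · ♟
· · · · · ♟ · ·
· · · · · · ♟ ·
♙ · · · · · · ·
· · · · · ♘ · ·
· ♙ ♙ ♙ ♙ ♙ ♙ ♙
♖ ♘ ♗ ♕ ♔ ♗ · ♖


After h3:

♜ ♞ ♝ ♛ ♚ ♝ ♞ ♜
♟ ♟ ♟ ♟ ♟ · · ♟
· · · · · ♟ · ·
· · · · · · ♟ ·
♙ · · · · · · ·
· · · · · ♘ · ♙
· ♙ ♙ ♙ ♙ ♙ ♙ ·
♖ ♘ ♗ ♕ ♔ ♗ · ♖


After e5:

♜ ♞ ♝ ♛ ♚ ♝ ♞ ♜
♟ ♟ ♟ ♟ · · · ♟
· · · · · ♟ · ·
· · · · ♟ · ♟ ·
♙ · · · · · · ·
· · · · · ♘ · ♙
· ♙ ♙ ♙ ♙ ♙ ♙ ·
♖ ♘ ♗ ♕ ♔ ♗ · ♖


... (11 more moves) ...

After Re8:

♜ ♞ ♝ ♛ ♜ · · ·
♟ · ♟ ♟ · ♚ ♝ ♟
· · · · · ♟ · ♞
♙ ♟ · · ♟ · ♟ ·
· ♙ · · ♙ · · ·
· · ♘ ♙ · ♘ · ♙
♖ · ♙ · · ♙ ♙ ·
· · ♗ ♕ ♔ ♗ · ♖


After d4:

♜ ♞ ♝ ♛ ♜ · · ·
♟ · ♟ ♟ · ♚ ♝ ♟
· · · · · ♟ · ♞
♙ ♟ · · ♟ · ♟ ·
· ♙ · ♙ ♙ · · ·
· · ♘ · · ♘ · ♙
♖ · ♙ · · ♙ ♙ ·
· · ♗ ♕ ♔ ♗ · ♖



  a b c d e f g h
  ─────────────────
8│♜ ♞ ♝ ♛ ♜ · · ·│8
7│♟ · ♟ ♟ · ♚ ♝ ♟│7
6│· · · · · ♟ · ♞│6
5│♙ ♟ · · ♟ · ♟ ·│5
4│· ♙ · ♙ ♙ · · ·│4
3│· · ♘ · · ♘ · ♙│3
2│♖ · ♙ · · ♙ ♙ ·│2
1│· · ♗ ♕ ♔ ♗ · ♖│1
  ─────────────────
  a b c d e f g h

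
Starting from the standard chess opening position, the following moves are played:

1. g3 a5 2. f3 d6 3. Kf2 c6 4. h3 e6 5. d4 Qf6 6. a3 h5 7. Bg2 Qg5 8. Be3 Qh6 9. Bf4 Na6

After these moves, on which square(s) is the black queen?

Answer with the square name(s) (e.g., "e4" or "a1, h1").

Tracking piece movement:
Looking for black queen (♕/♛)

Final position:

  a b c d e f g h
  ─────────────────
8│♜ · ♝ · ♚ ♝ ♞ ♜│8
7│· ♟ · · · ♟ ♟ ·│7
6│♞ · ♟ ♟ ♟ · · ♛│6
5│♟ · · · · · · ♟│5
4│· · · ♙ · ♗ · ·│4
3│♙ · · · · ♙ ♙ ♙│3
2│· ♙ ♙ · ♙ ♔ ♗ ·│2
1│♖ ♘ · ♕ · · ♘ ♖│1
  ─────────────────
  a b c d e f g h


h6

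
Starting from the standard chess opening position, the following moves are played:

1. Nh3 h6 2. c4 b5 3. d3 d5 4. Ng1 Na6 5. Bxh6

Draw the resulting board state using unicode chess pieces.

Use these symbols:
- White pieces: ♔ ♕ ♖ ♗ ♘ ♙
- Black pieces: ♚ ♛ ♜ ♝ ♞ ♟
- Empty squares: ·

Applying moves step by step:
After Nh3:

♜ ♞ ♝ ♛ ♚ ♝ ♞ ♜
♟ ♟ ♟ ♟ ♟ ♟ ♟ ♟
· · · · · · · ·
· · · · · · · ·
· · · · · · · ·
· · · · · · · ♘
♙ ♙ ♙ ♙ ♙ ♙ ♙ ♙
♖ ♘ ♗ ♕ ♔ ♗ · ♖


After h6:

♜ ♞ ♝ ♛ ♚ ♝ ♞ ♜
♟ ♟ ♟ ♟ ♟ ♟ ♟ ·
· · · · · · · ♟
· · · · · · · ·
· · · · · · · ·
· · · · · · · ♘
♙ ♙ ♙ ♙ ♙ ♙ ♙ ♙
♖ ♘ ♗ ♕ ♔ ♗ · ♖


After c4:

♜ ♞ ♝ ♛ ♚ ♝ ♞ ♜
♟ ♟ ♟ ♟ ♟ ♟ ♟ ·
· · · · · · · ♟
· · · · · · · ·
· · ♙ · · · · ·
· · · · · · · ♘
♙ ♙ · ♙ ♙ ♙ ♙ ♙
♖ ♘ ♗ ♕ ♔ ♗ · ♖


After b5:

♜ ♞ ♝ ♛ ♚ ♝ ♞ ♜
♟ · ♟ ♟ ♟ ♟ ♟ ·
· · · · · · · ♟
· ♟ · · · · · ·
· · ♙ · · · · ·
· · · · · · · ♘
♙ ♙ · ♙ ♙ ♙ ♙ ♙
♖ ♘ ♗ ♕ ♔ ♗ · ♖


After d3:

♜ ♞ ♝ ♛ ♚ ♝ ♞ ♜
♟ · ♟ ♟ ♟ ♟ ♟ ·
· · · · · · · ♟
· ♟ · · · · · ·
· · ♙ · · · · ·
· · · ♙ · · · ♘
♙ ♙ · · ♙ ♙ ♙ ♙
♖ ♘ ♗ ♕ ♔ ♗ · ♖


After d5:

♜ ♞ ♝ ♛ ♚ ♝ ♞ ♜
♟ · ♟ · ♟ ♟ ♟ ·
· · · · · · · ♟
· ♟ · ♟ · · · ·
· · ♙ · · · · ·
· · · ♙ · · · ♘
♙ ♙ · · ♙ ♙ ♙ ♙
♖ ♘ ♗ ♕ ♔ ♗ · ♖


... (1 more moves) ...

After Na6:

♜ · ♝ ♛ ♚ ♝ ♞ ♜
♟ · ♟ · ♟ ♟ ♟ ·
♞ · · · · · · ♟
· ♟ · ♟ · · · ·
· · ♙ · · · · ·
· · · ♙ · · · ·
♙ ♙ · · ♙ ♙ ♙ ♙
♖ ♘ ♗ ♕ ♔ ♗ ♘ ♖


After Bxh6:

♜ · ♝ ♛ ♚ ♝ ♞ ♜
♟ · ♟ · ♟ ♟ ♟ ·
♞ · · · · · · ♗
· ♟ · ♟ · · · ·
· · ♙ · · · · ·
· · · ♙ · · · ·
♙ ♙ · · ♙ ♙ ♙ ♙
♖ ♘ · ♕ ♔ ♗ ♘ ♖



  a b c d e f g h
  ─────────────────
8│♜ · ♝ ♛ ♚ ♝ ♞ ♜│8
7│♟ · ♟ · ♟ ♟ ♟ ·│7
6│♞ · · · · · · ♗│6
5│· ♟ · ♟ · · · ·│5
4│· · ♙ · · · · ·│4
3│· · · ♙ · · · ·│3
2│♙ ♙ · · ♙ ♙ ♙ ♙│2
1│♖ ♘ · ♕ ♔ ♗ ♘ ♖│1
  ─────────────────
  a b c d e f g h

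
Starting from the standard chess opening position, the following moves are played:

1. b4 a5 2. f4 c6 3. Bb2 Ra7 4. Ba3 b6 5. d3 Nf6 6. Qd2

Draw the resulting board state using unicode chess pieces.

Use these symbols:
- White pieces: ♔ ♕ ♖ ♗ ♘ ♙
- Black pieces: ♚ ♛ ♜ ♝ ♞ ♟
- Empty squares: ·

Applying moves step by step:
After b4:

♜ ♞ ♝ ♛ ♚ ♝ ♞ ♜
♟ ♟ ♟ ♟ ♟ ♟ ♟ ♟
· · · · · · · ·
· · · · · · · ·
· ♙ · · · · · ·
· · · · · · · ·
♙ · ♙ ♙ ♙ ♙ ♙ ♙
♖ ♘ ♗ ♕ ♔ ♗ ♘ ♖


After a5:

♜ ♞ ♝ ♛ ♚ ♝ ♞ ♜
· ♟ ♟ ♟ ♟ ♟ ♟ ♟
· · · · · · · ·
♟ · · · · · · ·
· ♙ · · · · · ·
· · · · · · · ·
♙ · ♙ ♙ ♙ ♙ ♙ ♙
♖ ♘ ♗ ♕ ♔ ♗ ♘ ♖


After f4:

♜ ♞ ♝ ♛ ♚ ♝ ♞ ♜
· ♟ ♟ ♟ ♟ ♟ ♟ ♟
· · · · · · · ·
♟ · · · · · · ·
· ♙ · · · ♙ · ·
· · · · · · · ·
♙ · ♙ ♙ ♙ · ♙ ♙
♖ ♘ ♗ ♕ ♔ ♗ ♘ ♖


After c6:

♜ ♞ ♝ ♛ ♚ ♝ ♞ ♜
· ♟ · ♟ ♟ ♟ ♟ ♟
· · ♟ · · · · ·
♟ · · · · · · ·
· ♙ · · · ♙ · ·
· · · · · · · ·
♙ · ♙ ♙ ♙ · ♙ ♙
♖ ♘ ♗ ♕ ♔ ♗ ♘ ♖


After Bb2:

♜ ♞ ♝ ♛ ♚ ♝ ♞ ♜
· ♟ · ♟ ♟ ♟ ♟ ♟
· · ♟ · · · · ·
♟ · · · · · · ·
· ♙ · · · ♙ · ·
· · · · · · · ·
♙ ♗ ♙ ♙ ♙ · ♙ ♙
♖ ♘ · ♕ ♔ ♗ ♘ ♖


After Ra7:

· ♞ ♝ ♛ ♚ ♝ ♞ ♜
♜ ♟ · ♟ ♟ ♟ ♟ ♟
· · ♟ · · · · ·
♟ · · · · · · ·
· ♙ · · · ♙ · ·
· · · · · · · ·
♙ ♗ ♙ ♙ ♙ · ♙ ♙
♖ ♘ · ♕ ♔ ♗ ♘ ♖


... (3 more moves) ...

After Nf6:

· ♞ ♝ ♛ ♚ ♝ · ♜
♜ · · ♟ ♟ ♟ ♟ ♟
· ♟ ♟ · · ♞ · ·
♟ · · · · · · ·
· ♙ · · · ♙ · ·
♗ · · ♙ · · · ·
♙ · ♙ · ♙ · ♙ ♙
♖ ♘ · ♕ ♔ ♗ ♘ ♖


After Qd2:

· ♞ ♝ ♛ ♚ ♝ · ♜
♜ · · ♟ ♟ ♟ ♟ ♟
· ♟ ♟ · · ♞ · ·
♟ · · · · · · ·
· ♙ · · · ♙ · ·
♗ · · ♙ · · · ·
♙ · ♙ ♕ ♙ · ♙ ♙
♖ ♘ · · ♔ ♗ ♘ ♖



  a b c d e f g h
  ─────────────────
8│· ♞ ♝ ♛ ♚ ♝ · ♜│8
7│♜ · · ♟ ♟ ♟ ♟ ♟│7
6│· ♟ ♟ · · ♞ · ·│6
5│♟ · · · · · · ·│5
4│· ♙ · · · ♙ · ·│4
3│♗ · · ♙ · · · ·│3
2│♙ · ♙ ♕ ♙ · ♙ ♙│2
1│♖ ♘ · · ♔ ♗ ♘ ♖│1
  ─────────────────
  a b c d e f g h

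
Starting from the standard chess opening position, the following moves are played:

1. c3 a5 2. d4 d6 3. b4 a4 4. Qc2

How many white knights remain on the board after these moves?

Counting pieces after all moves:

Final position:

  a b c d e f g h
  ─────────────────
8│♜ ♞ ♝ ♛ ♚ ♝ ♞ ♜│8
7│· ♟ ♟ · ♟ ♟ ♟ ♟│7
6│· · · ♟ · · · ·│6
5│· · · · · · · ·│5
4│♟ ♙ · ♙ · · · ·│4
3│· · ♙ · · · · ·│3
2│♙ · ♕ · ♙ ♙ ♙ ♙│2
1│♖ ♘ ♗ · ♔ ♗ ♘ ♖│1
  ─────────────────
  a b c d e f g h


2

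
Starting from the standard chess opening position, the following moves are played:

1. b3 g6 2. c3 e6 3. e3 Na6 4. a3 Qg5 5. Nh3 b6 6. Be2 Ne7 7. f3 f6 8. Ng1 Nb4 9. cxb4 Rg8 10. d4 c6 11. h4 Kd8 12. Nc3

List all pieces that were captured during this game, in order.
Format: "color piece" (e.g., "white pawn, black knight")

Tracking captures:
  cxb4: captured black knight

black knight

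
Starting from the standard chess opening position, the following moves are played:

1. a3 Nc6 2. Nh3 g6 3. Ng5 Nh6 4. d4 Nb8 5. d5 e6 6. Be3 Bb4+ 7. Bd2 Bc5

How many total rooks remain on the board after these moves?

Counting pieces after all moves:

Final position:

  a b c d e f g h
  ─────────────────
8│♜ ♞ ♝ ♛ ♚ · · ♜│8
7│♟ ♟ ♟ ♟ · ♟ · ♟│7
6│· · · · ♟ · ♟ ♞│6
5│· · ♝ ♙ · · ♘ ·│5
4│· · · · · · · ·│4
3│♙ · · · · · · ·│3
2│· ♙ ♙ ♗ ♙ ♙ ♙ ♙│2
1│♖ ♘ · ♕ ♔ ♗ · ♖│1
  ─────────────────
  a b c d e f g h


4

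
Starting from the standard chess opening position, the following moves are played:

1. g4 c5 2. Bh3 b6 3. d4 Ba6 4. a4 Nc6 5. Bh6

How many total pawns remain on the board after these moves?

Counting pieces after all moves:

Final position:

  a b c d e f g h
  ─────────────────
8│♜ · · ♛ ♚ ♝ ♞ ♜│8
7│♟ · · ♟ ♟ ♟ ♟ ♟│7
6│♝ ♟ ♞ · · · · ♗│6
5│· · ♟ · · · · ·│5
4│♙ · · ♙ · · ♙ ·│4
3│· · · · · · · ♗│3
2│· ♙ ♙ · ♙ ♙ · ♙│2
1│♖ ♘ · ♕ ♔ · ♘ ♖│1
  ─────────────────
  a b c d e f g h


16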